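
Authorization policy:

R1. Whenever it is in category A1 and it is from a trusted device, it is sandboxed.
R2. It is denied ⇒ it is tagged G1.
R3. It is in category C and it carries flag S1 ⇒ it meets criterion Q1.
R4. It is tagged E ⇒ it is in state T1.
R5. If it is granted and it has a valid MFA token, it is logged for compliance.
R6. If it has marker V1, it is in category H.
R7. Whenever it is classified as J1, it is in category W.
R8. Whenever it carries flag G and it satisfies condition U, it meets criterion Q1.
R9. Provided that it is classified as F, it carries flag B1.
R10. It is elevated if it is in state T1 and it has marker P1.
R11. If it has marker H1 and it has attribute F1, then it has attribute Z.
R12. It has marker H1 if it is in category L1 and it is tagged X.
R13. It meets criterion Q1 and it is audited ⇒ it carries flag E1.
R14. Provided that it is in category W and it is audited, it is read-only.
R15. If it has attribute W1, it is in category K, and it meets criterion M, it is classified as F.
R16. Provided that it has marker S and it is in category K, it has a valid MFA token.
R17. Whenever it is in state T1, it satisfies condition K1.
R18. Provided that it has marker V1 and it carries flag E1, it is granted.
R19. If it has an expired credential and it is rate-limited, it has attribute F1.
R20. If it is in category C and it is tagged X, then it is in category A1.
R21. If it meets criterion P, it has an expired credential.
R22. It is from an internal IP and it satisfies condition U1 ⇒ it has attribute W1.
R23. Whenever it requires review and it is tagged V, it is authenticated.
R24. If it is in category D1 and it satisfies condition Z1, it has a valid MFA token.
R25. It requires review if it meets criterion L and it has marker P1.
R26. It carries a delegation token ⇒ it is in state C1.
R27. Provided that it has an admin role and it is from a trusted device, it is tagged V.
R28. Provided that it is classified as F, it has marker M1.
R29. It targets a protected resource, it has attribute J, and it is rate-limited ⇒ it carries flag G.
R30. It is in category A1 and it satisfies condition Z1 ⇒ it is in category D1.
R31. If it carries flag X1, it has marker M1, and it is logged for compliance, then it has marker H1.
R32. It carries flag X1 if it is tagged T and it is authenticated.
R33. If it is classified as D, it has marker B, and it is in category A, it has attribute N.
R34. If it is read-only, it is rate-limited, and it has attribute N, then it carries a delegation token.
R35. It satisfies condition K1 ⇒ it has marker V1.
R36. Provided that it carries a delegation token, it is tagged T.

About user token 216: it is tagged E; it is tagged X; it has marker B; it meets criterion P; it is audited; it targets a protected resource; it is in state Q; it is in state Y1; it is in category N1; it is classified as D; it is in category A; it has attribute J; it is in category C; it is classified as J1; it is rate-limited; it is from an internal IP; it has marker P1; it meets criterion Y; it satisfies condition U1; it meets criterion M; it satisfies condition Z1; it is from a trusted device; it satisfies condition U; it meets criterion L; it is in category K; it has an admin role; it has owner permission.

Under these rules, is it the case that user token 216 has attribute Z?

By R4 (it is tagged E): it is in state T1.
By R7 (it is classified as J1): it is in category W.
By R14 (it is in category W, it is audited): it is read-only.
By R17 (it is in state T1): it satisfies condition K1.
By R20 (it is in category C, it is tagged X): it is in category A1.
By R21 (it meets criterion P): it has an expired credential.
By R22 (it is from an internal IP, it satisfies condition U1): it has attribute W1.
By R25 (it meets criterion L, it has marker P1): it requires review.
By R27 (it has an admin role, it is from a trusted device): it is tagged V.
By R29 (it targets a protected resource, it has attribute J, it is rate-limited): it carries flag G.
By R30 (it is in category A1, it satisfies condition Z1): it is in category D1.
By R33 (it is classified as D, it has marker B, it is in category A): it has attribute N.
By R34 (it is read-only, it is rate-limited, it has attribute N): it carries a delegation token.
By R35 (it satisfies condition K1): it has marker V1.
By R36 (it carries a delegation token): it is tagged T.
By R8 (it carries flag G, it satisfies condition U): it meets criterion Q1.
By R13 (it meets criterion Q1, it is audited): it carries flag E1.
By R15 (it has attribute W1, it is in category K, it meets criterion M): it is classified as F.
By R18 (it has marker V1, it carries flag E1): it is granted.
By R19 (it has an expired credential, it is rate-limited): it has attribute F1.
By R23 (it requires review, it is tagged V): it is authenticated.
By R24 (it is in category D1, it satisfies condition Z1): it has a valid MFA token.
By R28 (it is classified as F): it has marker M1.
By R32 (it is tagged T, it is authenticated): it carries flag X1.
By R5 (it is granted, it has a valid MFA token): it is logged for compliance.
By R31 (it carries flag X1, it has marker M1, it is logged for compliance): it has marker H1.
By R11 (it has marker H1, it has attribute F1): it has attribute Z.

Yes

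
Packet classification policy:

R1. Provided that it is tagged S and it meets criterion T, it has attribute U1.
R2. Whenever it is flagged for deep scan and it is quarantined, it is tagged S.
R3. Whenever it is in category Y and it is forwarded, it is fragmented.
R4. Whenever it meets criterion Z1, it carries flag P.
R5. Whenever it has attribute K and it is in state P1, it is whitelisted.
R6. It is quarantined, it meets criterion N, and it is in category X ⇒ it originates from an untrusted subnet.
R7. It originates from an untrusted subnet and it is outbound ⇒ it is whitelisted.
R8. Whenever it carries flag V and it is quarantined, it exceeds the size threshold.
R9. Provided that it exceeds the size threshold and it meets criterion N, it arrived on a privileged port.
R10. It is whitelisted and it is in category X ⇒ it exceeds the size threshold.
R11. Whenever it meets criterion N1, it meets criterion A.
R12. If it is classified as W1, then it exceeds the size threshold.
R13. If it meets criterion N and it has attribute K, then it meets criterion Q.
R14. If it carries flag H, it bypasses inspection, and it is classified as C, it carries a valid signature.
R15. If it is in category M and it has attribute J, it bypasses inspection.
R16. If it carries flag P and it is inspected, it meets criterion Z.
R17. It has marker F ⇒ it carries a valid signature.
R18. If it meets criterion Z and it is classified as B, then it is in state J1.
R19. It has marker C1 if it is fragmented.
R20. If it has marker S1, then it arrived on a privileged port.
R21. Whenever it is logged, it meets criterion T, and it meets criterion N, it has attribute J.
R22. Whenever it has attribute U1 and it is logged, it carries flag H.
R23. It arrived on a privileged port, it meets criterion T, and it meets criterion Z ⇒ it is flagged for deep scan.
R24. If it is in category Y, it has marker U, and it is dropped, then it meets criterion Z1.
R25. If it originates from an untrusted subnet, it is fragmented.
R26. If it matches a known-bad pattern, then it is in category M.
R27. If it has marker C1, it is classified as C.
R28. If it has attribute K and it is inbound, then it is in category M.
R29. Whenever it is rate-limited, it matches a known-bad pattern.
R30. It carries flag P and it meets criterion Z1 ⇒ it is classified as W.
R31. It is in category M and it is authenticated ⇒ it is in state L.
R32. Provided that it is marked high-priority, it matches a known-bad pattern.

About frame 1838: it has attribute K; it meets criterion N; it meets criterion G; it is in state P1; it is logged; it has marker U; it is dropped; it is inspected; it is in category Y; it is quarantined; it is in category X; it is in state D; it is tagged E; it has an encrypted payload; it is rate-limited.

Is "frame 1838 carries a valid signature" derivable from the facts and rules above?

No

Forward chaining from the given facts derives: is whitelisted, originates from an untrusted subnet, exceeds the size threshold, meets criterion Q, meets criterion Z1, is fragmented, matches a known-bad pattern, carries flag P, arrived on a privileged port, meets criterion Z, has marker C1, is in category M, is classified as C, is classified as W.
Rules concluding "it carries a valid signature": R14 needs "it carries flag H"; R17 needs "it has marker F" — none of these are established.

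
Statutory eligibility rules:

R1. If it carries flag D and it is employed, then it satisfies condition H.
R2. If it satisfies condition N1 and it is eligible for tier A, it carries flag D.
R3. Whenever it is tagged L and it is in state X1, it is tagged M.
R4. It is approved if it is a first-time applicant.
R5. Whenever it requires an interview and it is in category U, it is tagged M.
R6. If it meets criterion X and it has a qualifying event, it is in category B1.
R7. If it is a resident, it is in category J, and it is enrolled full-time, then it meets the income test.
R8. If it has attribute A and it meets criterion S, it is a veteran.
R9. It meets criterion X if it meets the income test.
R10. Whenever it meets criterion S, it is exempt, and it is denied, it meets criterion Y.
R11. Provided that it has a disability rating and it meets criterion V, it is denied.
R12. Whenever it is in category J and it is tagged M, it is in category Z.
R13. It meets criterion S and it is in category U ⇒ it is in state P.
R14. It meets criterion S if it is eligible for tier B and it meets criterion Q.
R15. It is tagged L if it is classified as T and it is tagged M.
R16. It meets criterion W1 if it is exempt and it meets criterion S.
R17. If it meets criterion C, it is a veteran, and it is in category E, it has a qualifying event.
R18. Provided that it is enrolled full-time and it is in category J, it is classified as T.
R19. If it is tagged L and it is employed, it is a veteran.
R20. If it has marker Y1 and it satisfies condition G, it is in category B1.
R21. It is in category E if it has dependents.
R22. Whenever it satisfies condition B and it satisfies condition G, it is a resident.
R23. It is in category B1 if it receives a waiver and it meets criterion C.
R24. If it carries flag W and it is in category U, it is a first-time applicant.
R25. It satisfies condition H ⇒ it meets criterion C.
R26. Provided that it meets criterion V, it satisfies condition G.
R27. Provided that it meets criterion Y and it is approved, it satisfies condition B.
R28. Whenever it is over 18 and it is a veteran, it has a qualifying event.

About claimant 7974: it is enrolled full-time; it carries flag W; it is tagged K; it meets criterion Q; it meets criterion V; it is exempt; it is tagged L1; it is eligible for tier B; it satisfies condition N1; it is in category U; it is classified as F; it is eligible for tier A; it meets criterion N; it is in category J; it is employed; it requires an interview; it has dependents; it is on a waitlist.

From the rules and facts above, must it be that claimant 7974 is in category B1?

Forward chaining from the given facts derives: carries flag D, is tagged M, is in category Z, meets criterion S, meets criterion W1, is classified as T, is in category E, is a first-time applicant, satisfies condition G, satisfies condition H, is approved, is in state P, is tagged L, is a veteran, meets criterion C, has a qualifying event.
Rules concluding "it is in category B1": R6 needs "it meets criterion X"; R20 needs "it has marker Y1"; R23 needs "it receives a waiver" — none of these are established.

No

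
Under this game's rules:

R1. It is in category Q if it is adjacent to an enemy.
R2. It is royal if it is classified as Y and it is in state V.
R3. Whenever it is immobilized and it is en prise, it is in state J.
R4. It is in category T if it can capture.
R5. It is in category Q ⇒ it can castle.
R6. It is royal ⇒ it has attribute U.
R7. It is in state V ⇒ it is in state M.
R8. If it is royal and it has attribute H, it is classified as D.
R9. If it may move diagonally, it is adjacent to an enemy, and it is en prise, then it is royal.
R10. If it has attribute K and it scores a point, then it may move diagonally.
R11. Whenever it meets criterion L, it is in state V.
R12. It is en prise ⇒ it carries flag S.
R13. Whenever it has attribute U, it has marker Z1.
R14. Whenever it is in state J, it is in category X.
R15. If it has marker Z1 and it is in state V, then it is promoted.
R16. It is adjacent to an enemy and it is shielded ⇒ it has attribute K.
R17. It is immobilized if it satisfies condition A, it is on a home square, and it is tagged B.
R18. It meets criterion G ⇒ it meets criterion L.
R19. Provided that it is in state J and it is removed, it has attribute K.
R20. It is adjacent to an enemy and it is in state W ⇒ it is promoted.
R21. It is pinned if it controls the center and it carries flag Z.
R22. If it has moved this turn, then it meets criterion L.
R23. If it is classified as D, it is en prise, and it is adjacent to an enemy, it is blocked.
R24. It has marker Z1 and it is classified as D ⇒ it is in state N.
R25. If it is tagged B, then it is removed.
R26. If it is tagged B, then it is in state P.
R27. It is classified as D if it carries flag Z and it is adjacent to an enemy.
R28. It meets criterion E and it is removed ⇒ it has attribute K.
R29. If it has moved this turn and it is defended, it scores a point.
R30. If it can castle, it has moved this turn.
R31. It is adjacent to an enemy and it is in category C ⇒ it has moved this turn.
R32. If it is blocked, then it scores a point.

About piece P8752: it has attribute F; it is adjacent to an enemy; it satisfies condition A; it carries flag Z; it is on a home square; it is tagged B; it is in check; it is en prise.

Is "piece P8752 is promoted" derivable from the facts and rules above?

Yes

By R1 (it is adjacent to an enemy): it is in category Q.
By R5 (it is in category Q): it can castle.
By R17 (it satisfies condition A, it is on a home square, it is tagged B): it is immobilized.
By R25 (it is tagged B): it is removed.
By R27 (it carries flag Z, it is adjacent to an enemy): it is classified as D.
By R30 (it can castle): it has moved this turn.
By R3 (it is immobilized, it is en prise): it is in state J.
By R19 (it is in state J, it is removed): it has attribute K.
By R22 (it has moved this turn): it meets criterion L.
By R23 (it is classified as D, it is en prise, it is adjacent to an enemy): it is blocked.
By R32 (it is blocked): it scores a point.
By R10 (it has attribute K, it scores a point): it may move diagonally.
By R11 (it meets criterion L): it is in state V.
By R9 (it may move diagonally, it is adjacent to an enemy, it is en prise): it is royal.
By R6 (it is royal): it has attribute U.
By R13 (it has attribute U): it has marker Z1.
By R15 (it has marker Z1, it is in state V): it is promoted.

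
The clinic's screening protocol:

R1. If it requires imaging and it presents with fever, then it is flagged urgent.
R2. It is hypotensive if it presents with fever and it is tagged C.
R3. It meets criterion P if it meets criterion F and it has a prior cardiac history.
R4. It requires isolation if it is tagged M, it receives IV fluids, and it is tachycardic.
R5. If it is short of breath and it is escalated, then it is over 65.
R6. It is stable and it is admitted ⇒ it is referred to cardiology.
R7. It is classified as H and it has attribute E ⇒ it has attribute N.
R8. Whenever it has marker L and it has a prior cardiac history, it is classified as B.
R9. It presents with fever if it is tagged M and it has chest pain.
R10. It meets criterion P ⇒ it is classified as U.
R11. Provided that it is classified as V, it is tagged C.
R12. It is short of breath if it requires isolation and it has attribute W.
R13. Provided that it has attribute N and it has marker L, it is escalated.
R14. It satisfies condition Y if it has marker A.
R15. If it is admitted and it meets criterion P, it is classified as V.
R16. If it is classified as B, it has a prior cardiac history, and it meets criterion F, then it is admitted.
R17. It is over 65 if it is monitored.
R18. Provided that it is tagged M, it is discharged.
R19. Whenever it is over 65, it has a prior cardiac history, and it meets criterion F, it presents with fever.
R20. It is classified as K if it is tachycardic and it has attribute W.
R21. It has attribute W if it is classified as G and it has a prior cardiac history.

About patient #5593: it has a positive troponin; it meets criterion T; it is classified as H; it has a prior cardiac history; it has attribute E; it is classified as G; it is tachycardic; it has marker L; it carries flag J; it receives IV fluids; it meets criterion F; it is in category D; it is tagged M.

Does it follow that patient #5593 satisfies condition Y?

Forward chaining from the given facts derives: meets criterion P, requires isolation, has attribute N, is classified as B, is classified as U, is escalated, is admitted, is discharged, has attribute W, is short of breath, is classified as V, is classified as K, is over 65, is tagged C, presents with fever, is hypotensive.
The only rule concluding "it satisfies condition Y" is R14, which needs "it has marker A"; that is never established.

No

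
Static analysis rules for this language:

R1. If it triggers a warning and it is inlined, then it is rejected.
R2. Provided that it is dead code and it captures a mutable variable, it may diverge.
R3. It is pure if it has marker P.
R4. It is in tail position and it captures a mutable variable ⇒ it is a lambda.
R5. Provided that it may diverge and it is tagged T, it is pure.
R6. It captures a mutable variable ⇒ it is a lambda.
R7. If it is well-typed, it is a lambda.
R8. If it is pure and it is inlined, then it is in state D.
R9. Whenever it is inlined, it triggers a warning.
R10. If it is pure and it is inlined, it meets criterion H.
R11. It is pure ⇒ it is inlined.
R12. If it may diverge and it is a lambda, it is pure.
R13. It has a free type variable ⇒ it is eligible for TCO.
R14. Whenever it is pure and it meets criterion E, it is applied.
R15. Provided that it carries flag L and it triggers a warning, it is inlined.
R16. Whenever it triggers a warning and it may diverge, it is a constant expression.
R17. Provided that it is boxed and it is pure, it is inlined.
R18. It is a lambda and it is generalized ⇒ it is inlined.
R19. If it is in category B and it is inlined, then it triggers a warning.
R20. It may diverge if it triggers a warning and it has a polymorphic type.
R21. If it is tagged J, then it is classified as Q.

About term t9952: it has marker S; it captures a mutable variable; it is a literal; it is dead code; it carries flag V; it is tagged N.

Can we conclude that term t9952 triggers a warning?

By R2 (it is dead code, it captures a mutable variable): it may diverge.
By R6 (it captures a mutable variable): it is a lambda.
By R12 (it may diverge, it is a lambda): it is pure.
By R11 (it is pure): it is inlined.
By R9 (it is inlined): it triggers a warning.

Yes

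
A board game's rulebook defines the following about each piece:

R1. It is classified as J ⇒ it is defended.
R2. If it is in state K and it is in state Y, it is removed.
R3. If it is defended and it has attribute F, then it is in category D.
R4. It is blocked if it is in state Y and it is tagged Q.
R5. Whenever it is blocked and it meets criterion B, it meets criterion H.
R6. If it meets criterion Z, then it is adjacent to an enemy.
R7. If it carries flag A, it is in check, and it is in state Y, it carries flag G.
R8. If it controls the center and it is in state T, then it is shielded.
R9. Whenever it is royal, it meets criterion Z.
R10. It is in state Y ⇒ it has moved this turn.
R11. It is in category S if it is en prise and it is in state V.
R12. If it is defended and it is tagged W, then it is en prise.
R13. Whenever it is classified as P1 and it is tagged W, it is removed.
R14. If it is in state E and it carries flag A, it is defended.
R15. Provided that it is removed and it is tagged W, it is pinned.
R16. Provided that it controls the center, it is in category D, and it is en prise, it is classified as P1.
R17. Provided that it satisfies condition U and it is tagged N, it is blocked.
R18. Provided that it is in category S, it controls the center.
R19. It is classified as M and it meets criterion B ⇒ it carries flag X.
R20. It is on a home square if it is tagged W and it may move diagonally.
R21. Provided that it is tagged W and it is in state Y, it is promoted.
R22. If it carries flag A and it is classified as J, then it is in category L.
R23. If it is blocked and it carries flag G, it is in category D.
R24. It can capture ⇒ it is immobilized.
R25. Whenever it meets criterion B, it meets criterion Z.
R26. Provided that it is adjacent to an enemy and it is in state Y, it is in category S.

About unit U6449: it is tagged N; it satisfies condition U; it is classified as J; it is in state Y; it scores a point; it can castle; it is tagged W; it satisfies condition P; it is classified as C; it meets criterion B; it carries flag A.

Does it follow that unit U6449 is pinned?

No

Forward chaining from the given facts derives: is defended, has moved this turn, is en prise, is blocked, is promoted, is in category L, meets criterion Z, meets criterion H, is adjacent to an enemy, is in category S, controls the center.
The only rule concluding "it is pinned" is R15, which needs "it is removed"; that is never established.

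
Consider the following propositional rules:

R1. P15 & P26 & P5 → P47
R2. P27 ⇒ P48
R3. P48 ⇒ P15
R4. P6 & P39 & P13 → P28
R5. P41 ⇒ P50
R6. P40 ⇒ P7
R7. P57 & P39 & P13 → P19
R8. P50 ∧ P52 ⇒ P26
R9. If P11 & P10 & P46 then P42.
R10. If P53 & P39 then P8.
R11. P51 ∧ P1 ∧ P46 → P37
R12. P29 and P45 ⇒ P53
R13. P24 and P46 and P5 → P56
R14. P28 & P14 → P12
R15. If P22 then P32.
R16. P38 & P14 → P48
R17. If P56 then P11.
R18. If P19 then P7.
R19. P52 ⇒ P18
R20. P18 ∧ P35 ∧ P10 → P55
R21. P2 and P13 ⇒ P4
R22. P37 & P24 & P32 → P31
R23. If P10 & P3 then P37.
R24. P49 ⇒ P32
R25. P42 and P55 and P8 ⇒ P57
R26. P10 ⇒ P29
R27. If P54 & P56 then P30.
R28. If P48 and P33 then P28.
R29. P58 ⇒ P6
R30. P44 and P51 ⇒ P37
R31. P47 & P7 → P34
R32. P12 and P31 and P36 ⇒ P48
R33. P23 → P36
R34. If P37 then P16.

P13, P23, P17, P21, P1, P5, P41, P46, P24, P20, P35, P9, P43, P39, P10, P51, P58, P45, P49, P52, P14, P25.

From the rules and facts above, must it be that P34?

Yes

P50  (by R5: P41)
P26  (by R8: P50, P52)
P37  (by R11: P51, P1, P46)
P56  (by R13: P24, P46, P5)
P11  (by R17: P56)
P18  (by R19: P52)
P55  (by R20: P18, P35, P10)
P32  (by R24: P49)
P29  (by R26: P10)
P6  (by R29: P58)
P36  (by R33: P23)
P28  (by R4: P6, P39, P13)
P42  (by R9: P11, P10, P46)
P53  (by R12: P29, P45)
P12  (by R14: P28, P14)
P31  (by R22: P37, P24, P32)
P48  (by R32: P12, P31, P36)
P15  (by R3: P48)
P8  (by R10: P53, P39)
P57  (by R25: P42, P55, P8)
P47  (by R1: P15, P26, P5)
P19  (by R7: P57, P39, P13)
P7  (by R18: P19)
P34  (by R31: P47, P7)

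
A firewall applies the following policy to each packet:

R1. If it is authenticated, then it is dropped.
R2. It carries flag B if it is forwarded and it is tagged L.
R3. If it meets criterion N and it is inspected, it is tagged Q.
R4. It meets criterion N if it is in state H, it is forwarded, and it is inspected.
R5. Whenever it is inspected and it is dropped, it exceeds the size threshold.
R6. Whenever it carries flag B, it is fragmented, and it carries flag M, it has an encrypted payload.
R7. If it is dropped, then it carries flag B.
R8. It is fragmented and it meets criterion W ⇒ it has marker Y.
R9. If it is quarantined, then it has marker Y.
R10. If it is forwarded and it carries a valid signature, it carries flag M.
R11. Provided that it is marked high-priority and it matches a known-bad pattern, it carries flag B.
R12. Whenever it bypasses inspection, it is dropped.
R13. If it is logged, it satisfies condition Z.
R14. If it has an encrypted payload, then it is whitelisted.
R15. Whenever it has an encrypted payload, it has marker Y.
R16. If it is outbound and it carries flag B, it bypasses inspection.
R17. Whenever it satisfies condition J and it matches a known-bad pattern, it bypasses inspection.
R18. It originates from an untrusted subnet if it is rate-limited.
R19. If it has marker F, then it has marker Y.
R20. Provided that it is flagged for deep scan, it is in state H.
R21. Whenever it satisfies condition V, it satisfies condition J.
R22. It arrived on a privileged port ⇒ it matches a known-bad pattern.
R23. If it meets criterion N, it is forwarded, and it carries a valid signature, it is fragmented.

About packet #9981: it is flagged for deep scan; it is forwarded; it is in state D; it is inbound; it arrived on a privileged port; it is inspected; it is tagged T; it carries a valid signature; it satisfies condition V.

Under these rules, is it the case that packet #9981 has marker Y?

By R10 (it is forwarded, it carries a valid signature): it carries flag M.
By R20 (it is flagged for deep scan): it is in state H.
By R21 (it satisfies condition V): it satisfies condition J.
By R22 (it arrived on a privileged port): it matches a known-bad pattern.
By R4 (it is in state H, it is forwarded, it is inspected): it meets criterion N.
By R17 (it satisfies condition J, it matches a known-bad pattern): it bypasses inspection.
By R23 (it meets criterion N, it is forwarded, it carries a valid signature): it is fragmented.
By R12 (it bypasses inspection): it is dropped.
By R7 (it is dropped): it carries flag B.
By R6 (it carries flag B, it is fragmented, it carries flag M): it has an encrypted payload.
By R15 (it has an encrypted payload): it has marker Y.

Yes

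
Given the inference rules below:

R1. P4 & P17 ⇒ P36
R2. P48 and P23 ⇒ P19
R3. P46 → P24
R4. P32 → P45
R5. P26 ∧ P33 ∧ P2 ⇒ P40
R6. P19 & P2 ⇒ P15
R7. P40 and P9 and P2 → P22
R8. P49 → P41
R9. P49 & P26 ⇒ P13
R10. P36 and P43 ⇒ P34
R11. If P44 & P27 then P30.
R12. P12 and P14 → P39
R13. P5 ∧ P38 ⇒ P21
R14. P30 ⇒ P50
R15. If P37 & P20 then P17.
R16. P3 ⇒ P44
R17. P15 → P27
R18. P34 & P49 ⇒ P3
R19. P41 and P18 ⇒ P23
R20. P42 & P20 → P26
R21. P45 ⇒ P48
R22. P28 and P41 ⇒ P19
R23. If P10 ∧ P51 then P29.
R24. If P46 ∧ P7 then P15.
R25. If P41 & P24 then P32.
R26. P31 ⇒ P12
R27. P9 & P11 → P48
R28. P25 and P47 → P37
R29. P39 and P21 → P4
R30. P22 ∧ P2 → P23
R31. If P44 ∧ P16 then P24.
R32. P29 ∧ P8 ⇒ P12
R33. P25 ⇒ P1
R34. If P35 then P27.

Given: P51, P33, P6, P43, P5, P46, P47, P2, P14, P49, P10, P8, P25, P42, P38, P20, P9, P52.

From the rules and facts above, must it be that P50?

Yes

P24  (by R3: P46)
P41  (by R8: P49)
P21  (by R13: P5, P38)
P26  (by R20: P42, P20)
P29  (by R23: P10, P51)
P32  (by R25: P41, P24)
P37  (by R28: P25, P47)
P12  (by R32: P29, P8)
P45  (by R4: P32)
P40  (by R5: P26, P33, P2)
P22  (by R7: P40, P9, P2)
P39  (by R12: P12, P14)
P17  (by R15: P37, P20)
P48  (by R21: P45)
P4  (by R29: P39, P21)
P23  (by R30: P22, P2)
P36  (by R1: P4, P17)
P19  (by R2: P48, P23)
P15  (by R6: P19, P2)
P34  (by R10: P36, P43)
P27  (by R17: P15)
P3  (by R18: P34, P49)
P44  (by R16: P3)
P30  (by R11: P44, P27)
P50  (by R14: P30)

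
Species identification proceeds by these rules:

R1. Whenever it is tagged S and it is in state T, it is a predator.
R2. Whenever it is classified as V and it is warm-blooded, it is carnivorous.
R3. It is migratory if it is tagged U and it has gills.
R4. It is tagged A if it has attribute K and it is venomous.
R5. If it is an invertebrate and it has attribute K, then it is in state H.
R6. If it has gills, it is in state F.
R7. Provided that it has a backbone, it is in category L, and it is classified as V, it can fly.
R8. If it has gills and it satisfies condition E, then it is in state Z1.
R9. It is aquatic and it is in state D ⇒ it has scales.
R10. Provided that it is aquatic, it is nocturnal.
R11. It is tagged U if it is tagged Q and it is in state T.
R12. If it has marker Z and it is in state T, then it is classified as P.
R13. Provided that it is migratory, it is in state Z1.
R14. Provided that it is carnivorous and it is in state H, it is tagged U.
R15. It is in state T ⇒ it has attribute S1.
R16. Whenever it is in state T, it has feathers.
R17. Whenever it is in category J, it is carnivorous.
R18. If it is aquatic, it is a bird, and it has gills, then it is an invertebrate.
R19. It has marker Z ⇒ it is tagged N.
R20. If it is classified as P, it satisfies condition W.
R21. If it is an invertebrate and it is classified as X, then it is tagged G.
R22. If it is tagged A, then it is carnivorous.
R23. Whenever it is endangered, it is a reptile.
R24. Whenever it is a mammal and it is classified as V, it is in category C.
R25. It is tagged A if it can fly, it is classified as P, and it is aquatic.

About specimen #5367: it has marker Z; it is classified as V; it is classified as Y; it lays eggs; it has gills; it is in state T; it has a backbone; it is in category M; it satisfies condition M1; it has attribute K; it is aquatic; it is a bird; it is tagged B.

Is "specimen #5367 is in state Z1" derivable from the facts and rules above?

Forward chaining from the given facts derives: is in state F, is nocturnal, is classified as P, has attribute S1, has feathers, is an invertebrate, is tagged N, satisfies condition W, is in state H.
Rules concluding "it is in state Z1": R8 needs "it satisfies condition E"; R13 needs "it is migratory" — none of these are established.

No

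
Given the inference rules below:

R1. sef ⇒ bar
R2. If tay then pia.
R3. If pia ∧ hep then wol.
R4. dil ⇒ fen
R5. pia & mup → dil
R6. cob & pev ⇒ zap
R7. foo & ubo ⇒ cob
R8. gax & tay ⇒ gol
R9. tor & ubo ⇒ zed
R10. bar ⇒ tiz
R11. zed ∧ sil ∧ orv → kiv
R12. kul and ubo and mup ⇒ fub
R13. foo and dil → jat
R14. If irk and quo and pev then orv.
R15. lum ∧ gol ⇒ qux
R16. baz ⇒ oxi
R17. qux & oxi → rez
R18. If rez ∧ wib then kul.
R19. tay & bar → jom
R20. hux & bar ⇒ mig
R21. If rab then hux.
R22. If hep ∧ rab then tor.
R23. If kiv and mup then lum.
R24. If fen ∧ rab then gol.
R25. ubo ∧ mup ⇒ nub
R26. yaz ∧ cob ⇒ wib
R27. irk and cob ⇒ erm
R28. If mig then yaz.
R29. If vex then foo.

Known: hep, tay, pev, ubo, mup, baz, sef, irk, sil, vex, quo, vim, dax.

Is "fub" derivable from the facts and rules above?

Forward chaining from the given facts derives: bar, pia, wol, dil, tiz, orv, oxi, jom, nub, foo, fen, cob, jat, erm, zap.
The only rule concluding fub is R12, which needs kul; that is never established.

No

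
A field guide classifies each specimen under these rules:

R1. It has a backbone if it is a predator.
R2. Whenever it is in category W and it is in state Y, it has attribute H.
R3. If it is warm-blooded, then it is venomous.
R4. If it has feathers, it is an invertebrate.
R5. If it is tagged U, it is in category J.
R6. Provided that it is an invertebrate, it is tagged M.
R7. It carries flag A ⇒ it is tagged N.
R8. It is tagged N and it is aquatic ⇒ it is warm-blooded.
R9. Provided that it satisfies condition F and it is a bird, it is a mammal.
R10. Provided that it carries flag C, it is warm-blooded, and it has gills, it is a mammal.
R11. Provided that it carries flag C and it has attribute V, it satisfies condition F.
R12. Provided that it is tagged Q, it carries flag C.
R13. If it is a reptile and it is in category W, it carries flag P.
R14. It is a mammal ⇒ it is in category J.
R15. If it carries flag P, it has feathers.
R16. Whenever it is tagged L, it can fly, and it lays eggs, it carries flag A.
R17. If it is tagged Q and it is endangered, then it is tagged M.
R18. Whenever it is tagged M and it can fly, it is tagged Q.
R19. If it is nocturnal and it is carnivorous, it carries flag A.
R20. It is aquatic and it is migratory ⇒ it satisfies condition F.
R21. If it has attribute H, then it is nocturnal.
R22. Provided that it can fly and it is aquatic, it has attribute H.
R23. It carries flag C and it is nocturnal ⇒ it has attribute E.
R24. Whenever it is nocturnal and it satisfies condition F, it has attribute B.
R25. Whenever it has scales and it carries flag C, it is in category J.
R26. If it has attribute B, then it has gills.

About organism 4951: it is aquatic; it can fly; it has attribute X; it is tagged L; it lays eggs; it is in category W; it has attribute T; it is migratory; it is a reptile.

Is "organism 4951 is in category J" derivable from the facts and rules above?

Yes

By R13 (it is a reptile, it is in category W): it carries flag P.
By R15 (it carries flag P): it has feathers.
By R16 (it is tagged L, it can fly, it lays eggs): it carries flag A.
By R20 (it is aquatic, it is migratory): it satisfies condition F.
By R22 (it can fly, it is aquatic): it has attribute H.
By R4 (it has feathers): it is an invertebrate.
By R6 (it is an invertebrate): it is tagged M.
By R7 (it carries flag A): it is tagged N.
By R8 (it is tagged N, it is aquatic): it is warm-blooded.
By R18 (it is tagged M, it can fly): it is tagged Q.
By R21 (it has attribute H): it is nocturnal.
By R24 (it is nocturnal, it satisfies condition F): it has attribute B.
By R26 (it has attribute B): it has gills.
By R12 (it is tagged Q): it carries flag C.
By R10 (it carries flag C, it is warm-blooded, it has gills): it is a mammal.
By R14 (it is a mammal): it is in category J.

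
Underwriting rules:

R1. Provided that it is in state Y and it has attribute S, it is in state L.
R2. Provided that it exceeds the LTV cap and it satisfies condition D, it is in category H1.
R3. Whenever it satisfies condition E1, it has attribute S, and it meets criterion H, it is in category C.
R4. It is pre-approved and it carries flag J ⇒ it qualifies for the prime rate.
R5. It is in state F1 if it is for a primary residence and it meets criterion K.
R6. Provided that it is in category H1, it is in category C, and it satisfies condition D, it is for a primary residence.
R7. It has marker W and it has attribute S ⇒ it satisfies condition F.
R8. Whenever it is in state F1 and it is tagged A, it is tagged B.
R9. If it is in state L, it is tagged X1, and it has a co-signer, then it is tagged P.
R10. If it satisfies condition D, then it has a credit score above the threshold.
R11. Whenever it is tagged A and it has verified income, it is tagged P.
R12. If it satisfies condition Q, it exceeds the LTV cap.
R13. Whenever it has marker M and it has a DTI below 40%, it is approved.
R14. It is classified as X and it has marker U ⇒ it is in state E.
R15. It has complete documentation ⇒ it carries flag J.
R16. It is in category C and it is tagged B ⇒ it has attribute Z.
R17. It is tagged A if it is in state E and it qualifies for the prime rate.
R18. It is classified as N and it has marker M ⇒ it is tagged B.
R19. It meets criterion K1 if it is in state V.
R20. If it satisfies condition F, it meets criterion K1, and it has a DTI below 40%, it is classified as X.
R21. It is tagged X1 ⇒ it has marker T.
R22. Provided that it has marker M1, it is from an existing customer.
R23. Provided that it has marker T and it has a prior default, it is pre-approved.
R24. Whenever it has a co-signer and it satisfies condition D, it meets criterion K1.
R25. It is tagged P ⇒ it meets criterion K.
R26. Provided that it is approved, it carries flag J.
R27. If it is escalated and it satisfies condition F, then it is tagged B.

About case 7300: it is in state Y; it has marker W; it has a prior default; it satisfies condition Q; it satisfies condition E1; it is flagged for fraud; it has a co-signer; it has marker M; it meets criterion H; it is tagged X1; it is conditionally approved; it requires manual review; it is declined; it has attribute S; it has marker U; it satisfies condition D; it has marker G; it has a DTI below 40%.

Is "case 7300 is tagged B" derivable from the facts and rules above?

By R1 (it is in state Y, it has attribute S): it is in state L.
By R3 (it satisfies condition E1, it has attribute S, it meets criterion H): it is in category C.
By R7 (it has marker W, it has attribute S): it satisfies condition F.
By R9 (it is in state L, it is tagged X1, it has a co-signer): it is tagged P.
By R12 (it satisfies condition Q): it exceeds the LTV cap.
By R13 (it has marker M, it has a DTI below 40%): it is approved.
By R21 (it is tagged X1): it has marker T.
By R23 (it has marker T, it has a prior default): it is pre-approved.
By R24 (it has a co-signer, it satisfies condition D): it meets criterion K1.
By R25 (it is tagged P): it meets criterion K.
By R26 (it is approved): it carries flag J.
By R2 (it exceeds the LTV cap, it satisfies condition D): it is in category H1.
By R4 (it is pre-approved, it carries flag J): it qualifies for the prime rate.
By R6 (it is in category H1, it is in category C, it satisfies condition D): it is for a primary residence.
By R20 (it satisfies condition F, it meets criterion K1, it has a DTI below 40%): it is classified as X.
By R5 (it is for a primary residence, it meets criterion K): it is in state F1.
By R14 (it is classified as X, it has marker U): it is in state E.
By R17 (it is in state E, it qualifies for the prime rate): it is tagged A.
By R8 (it is in state F1, it is tagged A): it is tagged B.

Yes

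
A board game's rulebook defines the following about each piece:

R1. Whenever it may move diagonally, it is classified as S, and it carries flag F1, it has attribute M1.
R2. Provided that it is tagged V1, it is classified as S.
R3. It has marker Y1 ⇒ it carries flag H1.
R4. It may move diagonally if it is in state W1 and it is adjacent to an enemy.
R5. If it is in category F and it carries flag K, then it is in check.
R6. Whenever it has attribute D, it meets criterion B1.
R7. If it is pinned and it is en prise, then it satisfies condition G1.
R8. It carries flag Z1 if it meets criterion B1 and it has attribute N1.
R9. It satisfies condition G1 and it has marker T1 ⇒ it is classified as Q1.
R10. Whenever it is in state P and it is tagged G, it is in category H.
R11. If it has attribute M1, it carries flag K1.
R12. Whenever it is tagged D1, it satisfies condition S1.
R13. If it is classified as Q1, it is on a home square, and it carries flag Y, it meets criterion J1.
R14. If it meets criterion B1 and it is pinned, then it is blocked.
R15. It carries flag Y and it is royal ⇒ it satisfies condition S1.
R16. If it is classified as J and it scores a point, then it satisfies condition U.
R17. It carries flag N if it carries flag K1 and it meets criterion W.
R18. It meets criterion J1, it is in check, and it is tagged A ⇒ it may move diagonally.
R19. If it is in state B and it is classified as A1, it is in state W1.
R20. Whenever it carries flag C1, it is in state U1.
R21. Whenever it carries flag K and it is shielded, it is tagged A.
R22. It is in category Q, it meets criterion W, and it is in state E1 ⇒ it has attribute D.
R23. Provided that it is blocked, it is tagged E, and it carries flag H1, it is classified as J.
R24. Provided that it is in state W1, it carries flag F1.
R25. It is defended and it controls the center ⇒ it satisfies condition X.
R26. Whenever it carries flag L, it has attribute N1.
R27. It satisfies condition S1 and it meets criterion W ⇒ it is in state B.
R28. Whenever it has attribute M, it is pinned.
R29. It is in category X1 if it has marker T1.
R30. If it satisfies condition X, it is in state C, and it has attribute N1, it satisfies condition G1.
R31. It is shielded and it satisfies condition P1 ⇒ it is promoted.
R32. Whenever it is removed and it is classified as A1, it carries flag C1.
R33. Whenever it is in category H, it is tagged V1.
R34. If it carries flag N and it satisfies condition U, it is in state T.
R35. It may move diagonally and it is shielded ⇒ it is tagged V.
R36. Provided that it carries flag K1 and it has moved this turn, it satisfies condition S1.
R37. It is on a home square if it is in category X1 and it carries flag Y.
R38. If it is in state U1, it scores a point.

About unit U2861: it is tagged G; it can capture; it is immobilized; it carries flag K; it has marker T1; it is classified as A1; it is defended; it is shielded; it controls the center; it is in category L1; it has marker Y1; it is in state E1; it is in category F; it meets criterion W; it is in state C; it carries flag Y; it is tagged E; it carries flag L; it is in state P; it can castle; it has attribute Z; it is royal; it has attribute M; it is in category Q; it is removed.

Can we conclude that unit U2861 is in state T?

Yes

By R3 (it has marker Y1): it carries flag H1.
By R5 (it is in category F, it carries flag K): it is in check.
By R10 (it is in state P, it is tagged G): it is in category H.
By R15 (it carries flag Y, it is royal): it satisfies condition S1.
By R21 (it carries flag K, it is shielded): it is tagged A.
By R22 (it is in category Q, it meets criterion W, it is in state E1): it has attribute D.
By R25 (it is defended, it controls the center): it satisfies condition X.
By R26 (it carries flag L): it has attribute N1.
By R27 (it satisfies condition S1, it meets criterion W): it is in state B.
By R28 (it has attribute M): it is pinned.
By R29 (it has marker T1): it is in category X1.
By R30 (it satisfies condition X, it is in state C, it has attribute N1): it satisfies condition G1.
By R32 (it is removed, it is classified as A1): it carries flag C1.
By R33 (it is in category H): it is tagged V1.
By R37 (it is in category X1, it carries flag Y): it is on a home square.
By R2 (it is tagged V1): it is classified as S.
By R6 (it has attribute D): it meets criterion B1.
By R9 (it satisfies condition G1, it has marker T1): it is classified as Q1.
By R13 (it is classified as Q1, it is on a home square, it carries flag Y): it meets criterion J1.
By R14 (it meets criterion B1, it is pinned): it is blocked.
By R18 (it meets criterion J1, it is in check, it is tagged A): it may move diagonally.
By R19 (it is in state B, it is classified as A1): it is in state W1.
By R20 (it carries flag C1): it is in state U1.
By R23 (it is blocked, it is tagged E, it carries flag H1): it is classified as J.
By R24 (it is in state W1): it carries flag F1.
By R38 (it is in state U1): it scores a point.
By R1 (it may move diagonally, it is classified as S, it carries flag F1): it has attribute M1.
By R11 (it has attribute M1): it carries flag K1.
By R16 (it is classified as J, it scores a point): it satisfies condition U.
By R17 (it carries flag K1, it meets criterion W): it carries flag N.
By R34 (it carries flag N, it satisfies condition U): it is in state T.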